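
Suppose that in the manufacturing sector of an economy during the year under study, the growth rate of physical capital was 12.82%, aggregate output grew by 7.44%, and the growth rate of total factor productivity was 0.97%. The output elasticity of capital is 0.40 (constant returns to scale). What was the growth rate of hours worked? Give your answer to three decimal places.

Labor's share = 1 − 0.4 = 0.6.
gY = gA + 0.4×12.82 + 0.6×g.
0.6×g = 7.44 − 0.97 − 5.128 = 1.342.
g = 1.342 / 0.6 = 2.23667%.

2.237%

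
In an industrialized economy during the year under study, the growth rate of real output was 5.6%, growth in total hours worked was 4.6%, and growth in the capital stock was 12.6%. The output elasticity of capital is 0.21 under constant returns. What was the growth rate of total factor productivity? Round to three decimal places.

-0.680%

Labor's share = 1 − 0.21 = 0.79.
The capital stock: 0.21 × 12.6 = 2.646 pp.
Total hours worked: 0.79 × 4.6 = 3.634 pp.
TFP growth = 5.6 − 6.28 = -0.68%.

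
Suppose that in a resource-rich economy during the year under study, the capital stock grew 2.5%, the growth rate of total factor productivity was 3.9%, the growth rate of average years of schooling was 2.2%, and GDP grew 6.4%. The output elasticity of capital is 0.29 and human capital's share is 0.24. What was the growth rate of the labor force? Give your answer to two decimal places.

Labor's share = 1 − 0.29 − 0.24 = 0.47.
gY = gA + 0.29×2.5 + 0.24×2.2 + 0.47×g.
0.47×g = 6.4 − 3.9 − 1.253 = 1.247.
g = 1.247 / 0.47 = 2.6532%.

2.65%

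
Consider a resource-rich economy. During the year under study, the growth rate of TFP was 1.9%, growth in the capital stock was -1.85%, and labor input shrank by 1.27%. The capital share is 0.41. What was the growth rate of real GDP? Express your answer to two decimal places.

0.39%

Labor's share = 1 − 0.41 = 0.59.
The capital stock: 0.41 × (-1.85) = -0.7585 pp.
Labor input: 0.59 × (-1.27) = -0.7493 pp.
Output growth = 1.9 + (-1.5078) = 0.3922%.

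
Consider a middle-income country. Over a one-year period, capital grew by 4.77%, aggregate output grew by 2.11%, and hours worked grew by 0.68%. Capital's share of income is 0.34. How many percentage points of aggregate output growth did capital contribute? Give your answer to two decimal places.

1.62 pp

Contribution = share × growth = 0.34 × 4.77 = 1.6218 pp.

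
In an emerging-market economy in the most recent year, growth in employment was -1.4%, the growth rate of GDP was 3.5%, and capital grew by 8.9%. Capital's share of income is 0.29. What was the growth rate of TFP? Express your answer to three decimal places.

TFP growth was 1.913%.

Labor's share = 1 − 0.29 = 0.71.
Capital: 0.29 × 8.9 = 2.581 pp.
Employment: 0.71 × (-1.4) = -0.994 pp.
TFP growth = 3.5 − 1.587 = 1.913%.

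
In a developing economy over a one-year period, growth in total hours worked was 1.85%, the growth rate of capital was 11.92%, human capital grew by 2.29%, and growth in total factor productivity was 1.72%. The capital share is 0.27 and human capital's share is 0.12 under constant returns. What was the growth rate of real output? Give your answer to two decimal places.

Labor's share = 1 − 0.27 − 0.12 = 0.61.
Capital: 0.27 × 11.92 = 3.2184 pp.
Human capital: 0.12 × 2.29 = 0.2748 pp.
Total hours worked: 0.61 × 1.85 = 1.1285 pp.
Output growth = 1.72 + 4.6217 = 6.3417%.

Real output grew 6.34%.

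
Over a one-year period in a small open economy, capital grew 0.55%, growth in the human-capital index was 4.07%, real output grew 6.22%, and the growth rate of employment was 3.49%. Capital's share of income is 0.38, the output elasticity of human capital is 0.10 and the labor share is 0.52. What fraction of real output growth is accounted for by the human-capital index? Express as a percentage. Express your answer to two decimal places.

The human-capital index contributed 0.1 × 4.07 = 0.407 pp.
Share of growth = 0.407 / 6.22 × 100 = 6.5434%.

6.54%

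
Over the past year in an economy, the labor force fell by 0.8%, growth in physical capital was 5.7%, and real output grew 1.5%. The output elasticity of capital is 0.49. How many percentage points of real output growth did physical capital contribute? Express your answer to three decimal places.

2.793 pp

Contribution = share × growth = 0.49 × 5.7 = 2.793 pp.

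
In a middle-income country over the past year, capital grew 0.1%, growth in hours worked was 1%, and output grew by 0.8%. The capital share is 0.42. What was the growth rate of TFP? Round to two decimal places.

TFP grew 0.18%.

Labor's share = 1 − 0.42 = 0.58.
Capital: 0.42 × 0.1 = 0.042 pp.
Hours worked: 0.58 × 1 = 0.58 pp.
TFP growth = 0.8 − 0.622 = 0.178%.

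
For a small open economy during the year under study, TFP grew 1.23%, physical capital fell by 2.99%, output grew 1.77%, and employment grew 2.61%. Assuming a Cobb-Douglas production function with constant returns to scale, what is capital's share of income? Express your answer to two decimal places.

gY = gA + α·gK + (1−α)·gL, so gY − gA − gL = α(gK − gL).
1.77 − 1.23 − 2.61 = α × (-2.99 − 2.61).
-2.07 = -5.6 α, so α = 0.3696.

0.37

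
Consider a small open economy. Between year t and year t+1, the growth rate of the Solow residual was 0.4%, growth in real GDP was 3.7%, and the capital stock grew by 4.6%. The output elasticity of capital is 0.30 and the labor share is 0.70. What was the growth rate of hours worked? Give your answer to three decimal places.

Labor's share = 1 − 0.3 = 0.7.
gY = gA + 0.3×4.6 + 0.7×g.
0.7×g = 3.7 − 0.4 − 1.38 = 1.92.
g = 1.92 / 0.7 = 2.74286%.

2.743%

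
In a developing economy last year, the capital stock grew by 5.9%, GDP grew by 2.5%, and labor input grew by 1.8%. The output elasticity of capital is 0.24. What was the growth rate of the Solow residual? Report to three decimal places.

Labor's share = 1 − 0.24 = 0.76.
The capital stock: 0.24 × 5.9 = 1.416 pp.
Labor input: 0.76 × 1.8 = 1.368 pp.
TFP growth = 2.5 − 2.784 = -0.284%.

-0.284%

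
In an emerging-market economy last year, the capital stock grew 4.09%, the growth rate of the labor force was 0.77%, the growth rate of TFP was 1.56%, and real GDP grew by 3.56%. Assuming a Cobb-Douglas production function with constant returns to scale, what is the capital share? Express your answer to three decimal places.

gY = gA + α·gK + (1−α)·gL, so gY − gA − gL = α(gK − gL).
3.56 − 1.56 − 0.77 = α × (4.09 − 0.77).
1.23 = 3.32 α, so α = 0.37048.

α = 0.370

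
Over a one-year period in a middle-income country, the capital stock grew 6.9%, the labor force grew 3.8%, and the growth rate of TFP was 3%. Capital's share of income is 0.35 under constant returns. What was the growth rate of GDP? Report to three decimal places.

Labor's share = 1 − 0.35 = 0.65.
The capital stock: 0.35 × 6.9 = 2.415 pp.
The labor force: 0.65 × 3.8 = 2.47 pp.
Output growth = 3 + 4.885 = 7.885%.

7.885%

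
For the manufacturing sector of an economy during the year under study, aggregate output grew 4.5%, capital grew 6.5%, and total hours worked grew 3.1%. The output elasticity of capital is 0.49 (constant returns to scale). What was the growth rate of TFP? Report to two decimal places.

-0.27%

Labor's share = 1 − 0.49 = 0.51.
Capital: 0.49 × 6.5 = 3.185 pp.
Total hours worked: 0.51 × 3.1 = 1.581 pp.
TFP growth = 4.5 − 4.766 = -0.266%.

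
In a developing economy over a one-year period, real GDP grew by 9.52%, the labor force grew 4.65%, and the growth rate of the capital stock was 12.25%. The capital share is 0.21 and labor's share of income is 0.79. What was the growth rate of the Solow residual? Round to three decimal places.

3.274%

Labor's share = 1 − 0.21 = 0.79.
The capital stock: 0.21 × 12.25 = 2.5725 pp.
The labor force: 0.79 × 4.65 = 3.6735 pp.
TFP growth = 9.52 − 6.246 = 3.274%.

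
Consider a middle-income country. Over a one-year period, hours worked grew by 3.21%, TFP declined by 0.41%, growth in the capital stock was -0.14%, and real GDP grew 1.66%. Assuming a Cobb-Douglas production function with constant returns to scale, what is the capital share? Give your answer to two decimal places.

gY = gA + α·gK + (1−α)·gL, so gY − gA − gL = α(gK − gL).
1.66 + 0.41 − 3.21 = α × (-0.14 − 3.21).
-1.14 = -3.35 α, so α = 0.3403.

The capital share is 0.34.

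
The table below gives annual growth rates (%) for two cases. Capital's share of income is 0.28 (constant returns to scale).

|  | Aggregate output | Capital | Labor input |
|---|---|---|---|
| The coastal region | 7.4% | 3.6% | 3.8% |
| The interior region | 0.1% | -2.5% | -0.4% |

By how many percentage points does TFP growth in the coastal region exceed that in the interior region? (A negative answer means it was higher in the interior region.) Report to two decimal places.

Labor's share = 1 − 0.28 = 0.72.
The coastal region: TFP = 7.4 − 1.008 − 2.736 = 3.656%.
The interior region: TFP = 0.1 + 0.7 + 0.288 = 1.088%.
Difference = 3.656 − (1.088) = 2.568 pp.

2.57 percentage points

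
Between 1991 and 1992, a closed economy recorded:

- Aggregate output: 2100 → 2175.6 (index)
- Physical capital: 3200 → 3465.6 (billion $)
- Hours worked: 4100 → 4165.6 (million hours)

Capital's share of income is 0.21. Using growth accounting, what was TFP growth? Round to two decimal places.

Aggregate output growth = (2175.6 − 2100) / 2100 = 3.6%.
Physical capital growth = (3465.6 − 3200) / 3200 = 8.3%.
Hours worked growth = (4165.6 − 4100) / 4100 = 1.6%.
Labor's share = 1 − 0.21 = 0.79.
Physical capital: 0.21 × 8.3 = 1.743 pp.
Hours worked: 0.79 × 1.6 = 1.264 pp.
TFP growth = 3.6 − 3.007 = 0.593%.

0.59%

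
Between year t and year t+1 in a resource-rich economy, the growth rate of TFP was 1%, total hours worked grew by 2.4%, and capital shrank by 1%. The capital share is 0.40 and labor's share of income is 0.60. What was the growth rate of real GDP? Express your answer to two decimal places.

Labor's share = 1 − 0.4 = 0.6.
Capital: 0.4 × (-1) = -0.4 pp.
Total hours worked: 0.6 × 2.4 = 1.44 pp.
Output growth = 1 + 1.04 = 2.04%.

Real GDP growth was 2.04%.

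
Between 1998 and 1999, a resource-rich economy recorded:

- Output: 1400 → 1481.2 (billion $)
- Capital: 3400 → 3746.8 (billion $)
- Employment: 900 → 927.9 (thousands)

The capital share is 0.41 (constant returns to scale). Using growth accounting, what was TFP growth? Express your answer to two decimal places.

-0.21%

Output growth = (1481.2 − 1400) / 1400 = 5.8%.
Capital growth = (3746.8 − 3400) / 3400 = 10.2%.
Employment growth = (927.9 − 900) / 900 = 3.1%.
Labor's share = 1 − 0.41 = 0.59.
Capital: 0.41 × 10.2 = 4.182 pp.
Employment: 0.59 × 3.1 = 1.829 pp.
TFP growth = 5.8 − 6.011 = -0.211%.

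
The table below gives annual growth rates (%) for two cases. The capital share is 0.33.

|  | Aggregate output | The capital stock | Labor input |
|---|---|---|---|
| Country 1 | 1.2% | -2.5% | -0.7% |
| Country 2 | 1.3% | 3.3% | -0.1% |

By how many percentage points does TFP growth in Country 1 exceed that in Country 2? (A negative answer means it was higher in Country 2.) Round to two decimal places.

Labor's share = 1 − 0.33 = 0.67.
Country 1: TFP = 1.2 + 0.825 + 0.469 = 2.494%.
Country 2: TFP = 1.3 − 1.089 + 0.067 = 0.278%.
Difference = 2.494 − (0.278) = 2.216 pp.

2.22 percentage points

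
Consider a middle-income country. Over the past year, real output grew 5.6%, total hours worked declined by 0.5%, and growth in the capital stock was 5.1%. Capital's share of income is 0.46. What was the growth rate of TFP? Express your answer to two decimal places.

Labor's share = 1 − 0.46 = 0.54.
The capital stock: 0.46 × 5.1 = 2.346 pp.
Total hours worked: 0.54 × (-0.5) = -0.27 pp.
TFP growth = 5.6 − 2.076 = 3.524%.

TFP growth was 3.52%.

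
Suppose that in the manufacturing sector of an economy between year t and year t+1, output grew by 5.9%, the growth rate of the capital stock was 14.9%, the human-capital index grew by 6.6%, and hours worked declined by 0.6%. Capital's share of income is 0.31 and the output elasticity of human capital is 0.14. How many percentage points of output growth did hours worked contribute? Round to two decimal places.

Labor's share = 1 − 0.31 − 0.14 = 0.55.
Contribution = share × growth = 0.55 × (-0.6) = -0.33 pp.

-0.33 pp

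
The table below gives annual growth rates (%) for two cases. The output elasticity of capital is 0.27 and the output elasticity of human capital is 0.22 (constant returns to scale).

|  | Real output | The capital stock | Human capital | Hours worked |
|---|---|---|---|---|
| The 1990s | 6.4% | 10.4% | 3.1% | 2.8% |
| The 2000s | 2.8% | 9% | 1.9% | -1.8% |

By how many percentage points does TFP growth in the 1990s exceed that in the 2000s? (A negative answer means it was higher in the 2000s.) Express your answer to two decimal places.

0.61 percentage points

Labor's share = 1 − 0.27 − 0.22 = 0.51.
The 1990s: TFP = 6.4 − 2.808 − 0.682 − 1.428 = 1.482%.
The 2000s: TFP = 2.8 − 2.43 − 0.418 + 0.918 = 0.87%.
Difference = 1.482 − (0.87) = 0.612 pp.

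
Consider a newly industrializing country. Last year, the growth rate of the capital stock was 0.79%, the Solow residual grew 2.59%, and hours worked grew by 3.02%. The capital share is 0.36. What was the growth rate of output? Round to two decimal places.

Output growth was 4.81%.

Labor's share = 1 − 0.36 = 0.64.
The capital stock: 0.36 × 0.79 = 0.2844 pp.
Hours worked: 0.64 × 3.02 = 1.9328 pp.
Output growth = 2.59 + 2.2172 = 4.8072%.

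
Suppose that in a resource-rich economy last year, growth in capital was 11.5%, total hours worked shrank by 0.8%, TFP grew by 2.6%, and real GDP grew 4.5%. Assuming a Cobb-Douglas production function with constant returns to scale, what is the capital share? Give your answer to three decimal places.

gY = gA + α·gK + (1−α)·gL, so gY − gA − gL = α(gK − gL).
4.5 − 2.6 + 0.8 = α × (11.5 − (-0.8)).
2.7 = 12.3 α, so α = 0.21951.

0.220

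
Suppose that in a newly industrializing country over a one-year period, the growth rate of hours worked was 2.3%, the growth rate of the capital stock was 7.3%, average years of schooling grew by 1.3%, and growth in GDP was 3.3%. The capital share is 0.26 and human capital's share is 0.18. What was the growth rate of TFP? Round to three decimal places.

-0.120%

Labor's share = 1 − 0.26 − 0.18 = 0.56.
The capital stock: 0.26 × 7.3 = 1.898 pp.
Average years of schooling: 0.18 × 1.3 = 0.234 pp.
Hours worked: 0.56 × 2.3 = 1.288 pp.
TFP growth = 3.3 − 3.42 = -0.12%.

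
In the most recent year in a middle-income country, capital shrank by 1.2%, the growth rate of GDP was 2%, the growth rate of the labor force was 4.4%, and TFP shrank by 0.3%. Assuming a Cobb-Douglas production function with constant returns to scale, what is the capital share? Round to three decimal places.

gY = gA + α·gK + (1−α)·gL, so gY − gA − gL = α(gK − gL).
2 + 0.3 − 4.4 = α × (-1.2 − 4.4).
-2.1 = -5.6 α, so α = 0.375.

α = 0.375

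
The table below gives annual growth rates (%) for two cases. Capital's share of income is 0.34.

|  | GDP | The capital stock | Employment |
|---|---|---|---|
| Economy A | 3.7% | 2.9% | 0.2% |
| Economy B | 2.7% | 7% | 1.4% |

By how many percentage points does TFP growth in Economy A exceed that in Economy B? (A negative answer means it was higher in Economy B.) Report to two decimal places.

3.19 percentage points

Labor's share = 1 − 0.34 = 0.66.
Economy A: TFP = 3.7 − 0.986 − 0.132 = 2.582%.
Economy B: TFP = 2.7 − 2.38 − 0.924 = -0.604%.
Difference = 2.582 − (-0.604) = 3.186 pp.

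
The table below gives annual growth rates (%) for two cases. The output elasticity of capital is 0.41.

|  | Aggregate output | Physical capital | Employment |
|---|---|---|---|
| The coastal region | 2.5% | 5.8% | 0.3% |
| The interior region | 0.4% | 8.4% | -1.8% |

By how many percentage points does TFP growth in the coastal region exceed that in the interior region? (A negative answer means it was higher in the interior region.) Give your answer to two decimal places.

Labor's share = 1 − 0.41 = 0.59.
The coastal region: TFP = 2.5 − 2.378 − 0.177 = -0.055%.
The interior region: TFP = 0.4 − 3.444 + 1.062 = -1.982%.
Difference = -0.055 − (-1.982) = 1.927 pp.

1.93 percentage points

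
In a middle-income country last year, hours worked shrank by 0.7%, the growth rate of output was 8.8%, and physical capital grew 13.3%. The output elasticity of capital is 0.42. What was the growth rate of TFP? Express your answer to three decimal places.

Labor's share = 1 − 0.42 = 0.58.
Physical capital: 0.42 × 13.3 = 5.586 pp.
Hours worked: 0.58 × (-0.7) = -0.406 pp.
TFP growth = 8.8 − 5.18 = 3.62%.

TFP grew 3.620%.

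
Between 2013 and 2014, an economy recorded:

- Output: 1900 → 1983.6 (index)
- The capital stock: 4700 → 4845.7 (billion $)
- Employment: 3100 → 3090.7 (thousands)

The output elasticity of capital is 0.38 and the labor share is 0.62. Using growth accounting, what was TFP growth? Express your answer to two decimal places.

3.41%

Output growth = (1983.6 − 1900) / 1900 = 4.4%.
The capital stock growth = (4845.7 − 4700) / 4700 = 3.1%.
Employment growth = (3090.7 − 3100) / 3100 = -0.3%.
Labor's share = 1 − 0.38 = 0.62.
The capital stock: 0.38 × 3.1 = 1.178 pp.
Employment: 0.62 × (-0.3) = -0.186 pp.
TFP growth = 4.4 − 0.992 = 3.408%.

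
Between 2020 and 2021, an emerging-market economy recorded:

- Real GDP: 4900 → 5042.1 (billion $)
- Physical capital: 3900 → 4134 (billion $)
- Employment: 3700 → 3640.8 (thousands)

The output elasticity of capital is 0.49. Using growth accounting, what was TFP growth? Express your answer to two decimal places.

TFP grew 0.78%.

Real GDP growth = (5042.1 − 4900) / 4900 = 2.9%.
Physical capital growth = (4134 − 3900) / 3900 = 6%.
Employment growth = (3640.8 − 3700) / 3700 = -1.6%.
Labor's share = 1 − 0.49 = 0.51.
Physical capital: 0.49 × 6 = 2.94 pp.
Employment: 0.51 × (-1.6) = -0.816 pp.
TFP growth = 2.9 − 2.124 = 0.776%.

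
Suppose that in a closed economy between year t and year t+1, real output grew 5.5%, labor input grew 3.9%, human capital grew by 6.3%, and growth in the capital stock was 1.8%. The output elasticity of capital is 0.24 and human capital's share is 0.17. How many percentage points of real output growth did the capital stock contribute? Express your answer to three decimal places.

0.432

Contribution = share × growth = 0.24 × 1.8 = 0.432 pp.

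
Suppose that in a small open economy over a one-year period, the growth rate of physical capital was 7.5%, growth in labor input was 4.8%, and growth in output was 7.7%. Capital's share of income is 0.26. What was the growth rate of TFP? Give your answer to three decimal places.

2.198%

Labor's share = 1 − 0.26 = 0.74.
Physical capital: 0.26 × 7.5 = 1.95 pp.
Labor input: 0.74 × 4.8 = 3.552 pp.
TFP growth = 7.7 − 5.502 = 2.198%.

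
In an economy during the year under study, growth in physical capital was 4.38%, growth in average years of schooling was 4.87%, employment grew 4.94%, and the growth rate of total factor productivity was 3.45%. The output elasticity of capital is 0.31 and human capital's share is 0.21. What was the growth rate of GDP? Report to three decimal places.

GDP grew 8.202%.

Labor's share = 1 − 0.31 − 0.21 = 0.48.
Physical capital: 0.31 × 4.38 = 1.3578 pp.
Average years of schooling: 0.21 × 4.87 = 1.0227 pp.
Employment: 0.48 × 4.94 = 2.3712 pp.
Output growth = 3.45 + 4.7517 = 8.2017%.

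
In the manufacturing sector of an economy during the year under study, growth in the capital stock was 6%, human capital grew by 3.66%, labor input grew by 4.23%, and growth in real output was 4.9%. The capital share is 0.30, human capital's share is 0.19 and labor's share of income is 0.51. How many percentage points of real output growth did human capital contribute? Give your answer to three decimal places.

Contribution = share × growth = 0.19 × 3.66 = 0.6954 pp.

0.695 pp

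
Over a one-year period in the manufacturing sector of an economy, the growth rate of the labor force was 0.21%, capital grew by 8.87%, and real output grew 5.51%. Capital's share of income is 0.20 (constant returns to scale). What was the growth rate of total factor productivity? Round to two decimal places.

Labor's share = 1 − 0.2 = 0.8.
Capital: 0.2 × 8.87 = 1.774 pp.
The labor force: 0.8 × 0.21 = 0.168 pp.
TFP growth = 5.51 − 1.942 = 3.568%.

Total factor productivity growth was 3.57%.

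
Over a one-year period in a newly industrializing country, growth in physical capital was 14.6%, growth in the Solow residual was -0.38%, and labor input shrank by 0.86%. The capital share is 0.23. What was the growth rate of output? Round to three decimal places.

2.316%

Labor's share = 1 − 0.23 = 0.77.
Physical capital: 0.23 × 14.6 = 3.358 pp.
Labor input: 0.77 × (-0.86) = -0.6622 pp.
Output growth = -0.38 + 2.6958 = 2.3158%.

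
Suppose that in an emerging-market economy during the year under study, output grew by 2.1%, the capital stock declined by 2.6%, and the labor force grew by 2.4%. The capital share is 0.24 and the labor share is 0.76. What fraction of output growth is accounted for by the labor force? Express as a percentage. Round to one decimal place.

Labor's share = 1 − 0.24 = 0.76.
The labor force contributed 0.76 × 2.4 = 1.824 pp.
Share of growth = 1.824 / 2.1 × 100 = 86.857%.

86.9%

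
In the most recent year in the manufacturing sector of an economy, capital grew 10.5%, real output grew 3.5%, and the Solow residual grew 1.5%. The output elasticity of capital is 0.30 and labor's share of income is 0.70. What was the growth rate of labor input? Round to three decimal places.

Labor's share = 1 − 0.3 = 0.7.
gY = gA + 0.3×10.5 + 0.7×g.
0.7×g = 3.5 − 1.5 − 3.15 = -1.15.
g = -1.15 / 0.7 = -1.64286%.

-1.643%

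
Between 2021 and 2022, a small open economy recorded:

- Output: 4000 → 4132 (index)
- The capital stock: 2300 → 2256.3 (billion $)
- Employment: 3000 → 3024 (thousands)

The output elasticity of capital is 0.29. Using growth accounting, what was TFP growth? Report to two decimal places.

Output growth = (4132 − 4000) / 4000 = 3.3%.
The capital stock growth = (2256.3 − 2300) / 2300 = -1.9%.
Employment growth = (3024 − 3000) / 3000 = 0.8%.
Labor's share = 1 − 0.29 = 0.71.
The capital stock: 0.29 × (-1.9) = -0.551 pp.
Employment: 0.71 × 0.8 = 0.568 pp.
TFP growth = 3.3 − 0.017 = 3.283%.

3.28%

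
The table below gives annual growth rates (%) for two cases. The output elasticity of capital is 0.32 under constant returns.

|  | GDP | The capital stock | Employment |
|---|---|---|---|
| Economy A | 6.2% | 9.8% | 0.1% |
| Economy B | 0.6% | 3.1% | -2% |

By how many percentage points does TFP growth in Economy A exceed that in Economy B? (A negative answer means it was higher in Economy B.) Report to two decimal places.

Labor's share = 1 − 0.32 = 0.68.
Economy A: TFP = 6.2 − 3.136 − 0.068 = 2.996%.
Economy B: TFP = 0.6 − 0.992 + 1.36 = 0.968%.
Difference = 2.996 − (0.968) = 2.028 pp.

2.03 percentage points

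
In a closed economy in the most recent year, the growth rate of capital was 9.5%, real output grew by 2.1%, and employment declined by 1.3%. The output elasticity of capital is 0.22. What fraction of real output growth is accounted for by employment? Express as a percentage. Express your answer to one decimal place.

Employment accounted for -48.3% of growth.

Labor's share = 1 − 0.22 = 0.78.
Employment contributed 0.78 × (-1.3) = -1.014 pp.
Share of growth = -1.014 / 2.1 × 100 = -48.286%.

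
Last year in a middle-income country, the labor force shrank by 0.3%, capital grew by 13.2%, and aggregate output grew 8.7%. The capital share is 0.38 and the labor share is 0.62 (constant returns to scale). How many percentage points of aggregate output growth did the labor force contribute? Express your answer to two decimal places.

-0.19 pp

Labor's share = 1 − 0.38 = 0.62.
Contribution = share × growth = 0.62 × (-0.3) = -0.186 pp.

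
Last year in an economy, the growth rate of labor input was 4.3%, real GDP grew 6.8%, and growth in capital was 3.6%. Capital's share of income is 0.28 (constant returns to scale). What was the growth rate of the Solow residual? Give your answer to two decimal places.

2.70%

Labor's share = 1 − 0.28 = 0.72.
Capital: 0.28 × 3.6 = 1.008 pp.
Labor input: 0.72 × 4.3 = 3.096 pp.
TFP growth = 6.8 − 4.104 = 2.696%.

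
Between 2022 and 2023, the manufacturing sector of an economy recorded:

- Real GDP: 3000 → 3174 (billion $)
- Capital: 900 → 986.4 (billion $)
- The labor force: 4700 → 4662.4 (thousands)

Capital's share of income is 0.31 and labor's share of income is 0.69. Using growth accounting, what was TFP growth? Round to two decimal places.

Real GDP growth = (3174 − 3000) / 3000 = 5.8%.
Capital growth = (986.4 − 900) / 900 = 9.6%.
The labor force growth = (4662.4 − 4700) / 4700 = -0.8%.
Labor's share = 1 − 0.31 = 0.69.
Capital: 0.31 × 9.6 = 2.976 pp.
The labor force: 0.69 × (-0.8) = -0.552 pp.
TFP growth = 5.8 − 2.424 = 3.376%.

TFP grew 3.38%.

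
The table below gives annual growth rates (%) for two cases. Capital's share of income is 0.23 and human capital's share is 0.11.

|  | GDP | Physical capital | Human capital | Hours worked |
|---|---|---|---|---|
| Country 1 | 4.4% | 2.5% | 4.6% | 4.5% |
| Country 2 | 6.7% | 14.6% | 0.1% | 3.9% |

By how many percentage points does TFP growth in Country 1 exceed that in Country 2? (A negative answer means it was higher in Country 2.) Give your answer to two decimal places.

Labor's share = 1 − 0.23 − 0.11 = 0.66.
Country 1: TFP = 4.4 − 0.575 − 0.506 − 2.97 = 0.349%.
Country 2: TFP = 6.7 − 3.358 − 0.011 − 2.574 = 0.757%.
Difference = 0.349 − (0.757) = -0.408 pp.

-0.41 percentage points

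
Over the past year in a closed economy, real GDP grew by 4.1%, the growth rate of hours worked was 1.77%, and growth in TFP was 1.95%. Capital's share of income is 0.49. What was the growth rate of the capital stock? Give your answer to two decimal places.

Labor's share = 1 − 0.49 = 0.51.
gY = gA + 0.51×1.77 + 0.49×g.
0.49×g = 4.1 − 1.95 − 0.9027 = 1.2473.
g = 1.2473 / 0.49 = 2.5455%.

2.55%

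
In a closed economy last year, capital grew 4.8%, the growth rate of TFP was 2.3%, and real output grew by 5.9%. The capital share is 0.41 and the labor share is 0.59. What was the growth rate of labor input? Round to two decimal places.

Labor input growth was 2.77%.

Labor's share = 1 − 0.41 = 0.59.
gY = gA + 0.41×4.8 + 0.59×g.
0.59×g = 5.9 − 2.3 − 1.968 = 1.632.
g = 1.632 / 0.59 = 2.7661%.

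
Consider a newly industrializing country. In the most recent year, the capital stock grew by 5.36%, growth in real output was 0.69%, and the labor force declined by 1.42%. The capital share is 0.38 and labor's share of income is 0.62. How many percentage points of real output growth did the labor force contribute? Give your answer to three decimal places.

-0.880 percentage points

Labor's share = 1 − 0.38 = 0.62.
Contribution = share × growth = 0.62 × (-1.42) = -0.8804 pp.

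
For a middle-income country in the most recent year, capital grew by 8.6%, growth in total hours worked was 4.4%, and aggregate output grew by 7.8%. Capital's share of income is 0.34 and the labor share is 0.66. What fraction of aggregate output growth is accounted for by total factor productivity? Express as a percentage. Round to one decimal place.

Labor's share = 1 − 0.34 = 0.66.
Capital: 0.34 × 8.6 = 2.924 pp.
Total hours worked: 0.66 × 4.4 = 2.904 pp.
TFP growth = 7.8 − 5.828 = 1.972%.
TFP share of growth = 1.972 / 7.8 × 100 = 25.282%.

25.3%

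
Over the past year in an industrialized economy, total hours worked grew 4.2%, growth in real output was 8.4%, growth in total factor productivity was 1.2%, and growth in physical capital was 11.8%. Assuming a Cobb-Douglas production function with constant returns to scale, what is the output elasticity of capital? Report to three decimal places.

The output elasticity of capital is 0.395.

gY = gA + α·gK + (1−α)·gL, so gY − gA − gL = α(gK − gL).
8.4 − 1.2 − 4.2 = α × (11.8 − 4.2).
3 = 7.6 α, so α = 0.39474.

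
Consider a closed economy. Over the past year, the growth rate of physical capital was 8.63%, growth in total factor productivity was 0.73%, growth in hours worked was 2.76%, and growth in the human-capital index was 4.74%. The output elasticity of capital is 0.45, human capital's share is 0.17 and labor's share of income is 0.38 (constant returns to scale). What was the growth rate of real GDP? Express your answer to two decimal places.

6.47%

Labor's share = 1 − 0.45 − 0.17 = 0.38.
Physical capital: 0.45 × 8.63 = 3.8835 pp.
The human-capital index: 0.17 × 4.74 = 0.8058 pp.
Hours worked: 0.38 × 2.76 = 1.0488 pp.
Output growth = 0.73 + 5.7381 = 6.4681%.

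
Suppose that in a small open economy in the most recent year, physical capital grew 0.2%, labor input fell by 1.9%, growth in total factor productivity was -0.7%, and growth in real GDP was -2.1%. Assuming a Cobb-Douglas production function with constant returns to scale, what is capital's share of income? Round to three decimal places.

gY = gA + α·gK + (1−α)·gL, so gY − gA − gL = α(gK − gL).
-2.1 + 0.7 + 1.9 = α × (0.2 − (-1.9)).
0.5 = 2.1 α, so α = 0.2381.

0.238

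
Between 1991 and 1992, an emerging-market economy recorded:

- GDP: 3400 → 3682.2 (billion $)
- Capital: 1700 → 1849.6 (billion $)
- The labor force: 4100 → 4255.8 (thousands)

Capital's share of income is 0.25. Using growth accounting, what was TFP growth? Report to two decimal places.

GDP growth = (3682.2 − 3400) / 3400 = 8.3%.
Capital growth = (1849.6 − 1700) / 1700 = 8.8%.
The labor force growth = (4255.8 − 4100) / 4100 = 3.8%.
Labor's share = 1 − 0.25 = 0.75.
Capital: 0.25 × 8.8 = 2.2 pp.
The labor force: 0.75 × 3.8 = 2.85 pp.
TFP growth = 8.3 − 5.05 = 3.25%.

3.25%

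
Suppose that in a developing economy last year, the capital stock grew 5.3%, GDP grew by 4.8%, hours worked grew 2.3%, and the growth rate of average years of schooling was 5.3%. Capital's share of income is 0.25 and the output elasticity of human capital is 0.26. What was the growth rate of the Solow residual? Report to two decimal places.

0.97%

Labor's share = 1 − 0.25 − 0.26 = 0.49.
The capital stock: 0.25 × 5.3 = 1.325 pp.
Average years of schooling: 0.26 × 5.3 = 1.378 pp.
Hours worked: 0.49 × 2.3 = 1.127 pp.
TFP growth = 4.8 − 3.83 = 0.97%.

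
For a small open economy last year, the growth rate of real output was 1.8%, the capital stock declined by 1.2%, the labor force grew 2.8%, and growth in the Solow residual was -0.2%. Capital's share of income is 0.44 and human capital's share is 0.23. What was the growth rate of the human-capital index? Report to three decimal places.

Labor's share = 1 − 0.44 − 0.23 = 0.33.
gY = gA + 0.44×(-1.2) + 0.33×2.8 + 0.23×g.
0.23×g = 1.8 + 0.2 − 0.396 = 1.604.
g = 1.604 / 0.23 = 6.97391%.

6.974%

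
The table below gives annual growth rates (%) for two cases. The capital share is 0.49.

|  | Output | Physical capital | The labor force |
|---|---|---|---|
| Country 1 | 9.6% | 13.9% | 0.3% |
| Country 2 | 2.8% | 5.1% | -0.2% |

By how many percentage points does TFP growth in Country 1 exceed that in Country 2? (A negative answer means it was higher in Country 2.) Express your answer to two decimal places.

Labor's share = 1 − 0.49 = 0.51.
Country 1: TFP = 9.6 − 6.811 − 0.153 = 2.636%.
Country 2: TFP = 2.8 − 2.499 + 0.102 = 0.403%.
Difference = 2.636 − (0.403) = 2.233 pp.

2.23 percentage points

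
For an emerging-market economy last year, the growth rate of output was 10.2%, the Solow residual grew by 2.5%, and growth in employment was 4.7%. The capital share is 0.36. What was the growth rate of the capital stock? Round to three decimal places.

Labor's share = 1 − 0.36 = 0.64.
gY = gA + 0.64×4.7 + 0.36×g.
0.36×g = 10.2 − 2.5 − 3.008 = 4.692.
g = 4.692 / 0.36 = 13.03333%.

13.033%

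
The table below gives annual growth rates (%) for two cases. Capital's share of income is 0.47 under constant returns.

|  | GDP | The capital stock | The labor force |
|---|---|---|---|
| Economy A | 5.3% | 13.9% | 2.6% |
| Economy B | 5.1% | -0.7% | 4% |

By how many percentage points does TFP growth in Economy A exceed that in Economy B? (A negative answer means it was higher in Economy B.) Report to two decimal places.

Labor's share = 1 − 0.47 = 0.53.
Economy A: TFP = 5.3 − 6.533 − 1.378 = -2.611%.
Economy B: TFP = 5.1 + 0.329 − 2.12 = 3.309%.
Difference = -2.611 − (3.309) = -5.92 pp.

-5.92 percentage points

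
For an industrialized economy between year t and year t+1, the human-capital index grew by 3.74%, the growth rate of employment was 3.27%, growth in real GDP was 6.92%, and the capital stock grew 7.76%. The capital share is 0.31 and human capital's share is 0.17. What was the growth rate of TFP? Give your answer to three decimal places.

Labor's share = 1 − 0.31 − 0.17 = 0.52.
The capital stock: 0.31 × 7.76 = 2.4056 pp.
The human-capital index: 0.17 × 3.74 = 0.6358 pp.
Employment: 0.52 × 3.27 = 1.7004 pp.
TFP growth = 6.92 − 4.7418 = 2.1782%.

2.178%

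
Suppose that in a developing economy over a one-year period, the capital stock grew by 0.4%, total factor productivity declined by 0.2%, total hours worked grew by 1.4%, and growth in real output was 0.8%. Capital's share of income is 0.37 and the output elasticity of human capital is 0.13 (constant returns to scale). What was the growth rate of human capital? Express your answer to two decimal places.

Human capital grew 1.17%.

Labor's share = 1 − 0.37 − 0.13 = 0.5.
gY = gA + 0.37×0.4 + 0.5×1.4 + 0.13×g.
0.13×g = 0.8 + 0.2 − 0.848 = 0.152.
g = 0.152 / 0.13 = 1.1692%.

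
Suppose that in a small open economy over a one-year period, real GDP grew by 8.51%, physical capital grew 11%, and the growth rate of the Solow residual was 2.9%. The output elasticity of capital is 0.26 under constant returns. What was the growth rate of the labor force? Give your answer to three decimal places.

3.716%

Labor's share = 1 − 0.26 = 0.74.
gY = gA + 0.26×11 + 0.74×g.
0.74×g = 8.51 − 2.9 − 2.86 = 2.75.
g = 2.75 / 0.74 = 3.71622%.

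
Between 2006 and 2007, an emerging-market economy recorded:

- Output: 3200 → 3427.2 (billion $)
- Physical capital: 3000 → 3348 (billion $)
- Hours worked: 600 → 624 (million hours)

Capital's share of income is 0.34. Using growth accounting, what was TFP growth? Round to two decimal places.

TFP grew 0.52%.

Output growth = (3427.2 − 3200) / 3200 = 7.1%.
Physical capital growth = (3348 − 3000) / 3000 = 11.6%.
Hours worked growth = (624 − 600) / 600 = 4%.
Labor's share = 1 − 0.34 = 0.66.
Physical capital: 0.34 × 11.6 = 3.944 pp.
Hours worked: 0.66 × 4 = 2.64 pp.
TFP growth = 7.1 − 6.584 = 0.516%.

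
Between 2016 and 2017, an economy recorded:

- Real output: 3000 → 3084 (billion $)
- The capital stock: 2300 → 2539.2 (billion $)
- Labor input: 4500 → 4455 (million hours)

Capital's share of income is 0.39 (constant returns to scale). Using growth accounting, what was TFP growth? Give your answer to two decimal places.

-0.65%

Real output growth = (3084 − 3000) / 3000 = 2.8%.
The capital stock growth = (2539.2 − 2300) / 2300 = 10.4%.
Labor input growth = (4455 − 4500) / 4500 = -1%.
Labor's share = 1 − 0.39 = 0.61.
The capital stock: 0.39 × 10.4 = 4.056 pp.
Labor input: 0.61 × (-1) = -0.61 pp.
TFP growth = 2.8 − 3.446 = -0.646%.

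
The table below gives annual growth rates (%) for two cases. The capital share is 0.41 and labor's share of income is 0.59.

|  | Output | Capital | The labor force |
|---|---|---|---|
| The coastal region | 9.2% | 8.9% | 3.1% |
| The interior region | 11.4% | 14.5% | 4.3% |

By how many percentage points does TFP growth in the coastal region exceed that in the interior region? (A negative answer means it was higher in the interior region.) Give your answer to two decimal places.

0.80 percentage points

Labor's share = 1 − 0.41 = 0.59.
The coastal region: TFP = 9.2 − 3.649 − 1.829 = 3.722%.
The interior region: TFP = 11.4 − 5.945 − 2.537 = 2.918%.
Difference = 3.722 − (2.918) = 0.804 pp.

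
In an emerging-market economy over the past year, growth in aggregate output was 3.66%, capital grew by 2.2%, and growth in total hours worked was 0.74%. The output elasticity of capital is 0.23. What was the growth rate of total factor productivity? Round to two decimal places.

2.58%

Labor's share = 1 − 0.23 = 0.77.
Capital: 0.23 × 2.2 = 0.506 pp.
Total hours worked: 0.77 × 0.74 = 0.5698 pp.
TFP growth = 3.66 − 1.0758 = 2.5842%.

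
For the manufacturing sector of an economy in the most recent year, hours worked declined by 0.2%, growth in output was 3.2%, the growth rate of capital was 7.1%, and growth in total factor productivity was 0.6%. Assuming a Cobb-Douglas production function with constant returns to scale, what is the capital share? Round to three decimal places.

gY = gA + α·gK + (1−α)·gL, so gY − gA − gL = α(gK − gL).
3.2 − 0.6 + 0.2 = α × (7.1 − (-0.2)).
2.8 = 7.3 α, so α = 0.38356.

0.384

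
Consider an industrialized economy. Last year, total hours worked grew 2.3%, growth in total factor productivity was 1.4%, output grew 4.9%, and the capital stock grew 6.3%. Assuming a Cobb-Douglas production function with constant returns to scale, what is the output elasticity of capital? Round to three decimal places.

gY = gA + α·gK + (1−α)·gL, so gY − gA − gL = α(gK − gL).
4.9 − 1.4 − 2.3 = α × (6.3 − 2.3).
1.2 = 4 α, so α = 0.3.

0.300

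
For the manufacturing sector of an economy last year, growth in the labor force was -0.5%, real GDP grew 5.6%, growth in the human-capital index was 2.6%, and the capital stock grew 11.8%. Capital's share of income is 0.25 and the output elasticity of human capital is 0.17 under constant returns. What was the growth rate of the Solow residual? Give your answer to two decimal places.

Labor's share = 1 − 0.25 − 0.17 = 0.58.
The capital stock: 0.25 × 11.8 = 2.95 pp.
The human-capital index: 0.17 × 2.6 = 0.442 pp.
The labor force: 0.58 × (-0.5) = -0.29 pp.
TFP growth = 5.6 − 3.102 = 2.498%.

The Solow residual growth was 2.50%.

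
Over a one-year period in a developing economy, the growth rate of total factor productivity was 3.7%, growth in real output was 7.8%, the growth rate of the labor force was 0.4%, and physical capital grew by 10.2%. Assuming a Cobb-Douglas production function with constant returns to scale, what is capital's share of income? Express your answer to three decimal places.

gY = gA + α·gK + (1−α)·gL, so gY − gA − gL = α(gK − gL).
7.8 − 3.7 − 0.4 = α × (10.2 − 0.4).
3.7 = 9.8 α, so α = 0.37755.

α = 0.378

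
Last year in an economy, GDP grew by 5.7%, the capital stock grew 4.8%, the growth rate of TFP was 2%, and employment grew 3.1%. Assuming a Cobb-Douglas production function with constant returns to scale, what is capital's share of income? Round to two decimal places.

Capital's share of income is 0.35.

gY = gA + α·gK + (1−α)·gL, so gY − gA − gL = α(gK − gL).
5.7 − 2 − 3.1 = α × (4.8 − 3.1).
0.6 = 1.7 α, so α = 0.3529.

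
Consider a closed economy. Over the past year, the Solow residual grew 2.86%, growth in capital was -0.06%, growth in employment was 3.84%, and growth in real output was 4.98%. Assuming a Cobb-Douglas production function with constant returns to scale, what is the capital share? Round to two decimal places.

gY = gA + α·gK + (1−α)·gL, so gY − gA − gL = α(gK − gL).
4.98 − 2.86 − 3.84 = α × (-0.06 − 3.84).
-1.72 = -3.9 α, so α = 0.441.

0.44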